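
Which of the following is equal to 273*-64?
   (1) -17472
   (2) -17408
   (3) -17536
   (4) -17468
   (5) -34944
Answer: 1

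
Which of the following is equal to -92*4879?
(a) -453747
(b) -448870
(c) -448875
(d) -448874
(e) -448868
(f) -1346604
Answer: e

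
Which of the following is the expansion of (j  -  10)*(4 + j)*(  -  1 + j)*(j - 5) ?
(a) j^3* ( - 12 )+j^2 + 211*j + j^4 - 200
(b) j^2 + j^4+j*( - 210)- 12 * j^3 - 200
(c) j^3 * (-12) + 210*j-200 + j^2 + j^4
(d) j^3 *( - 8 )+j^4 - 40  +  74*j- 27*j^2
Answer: c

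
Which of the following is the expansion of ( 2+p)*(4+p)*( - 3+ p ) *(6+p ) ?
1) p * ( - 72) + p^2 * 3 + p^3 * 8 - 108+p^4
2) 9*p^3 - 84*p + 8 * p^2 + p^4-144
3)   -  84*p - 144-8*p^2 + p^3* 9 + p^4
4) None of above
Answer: 2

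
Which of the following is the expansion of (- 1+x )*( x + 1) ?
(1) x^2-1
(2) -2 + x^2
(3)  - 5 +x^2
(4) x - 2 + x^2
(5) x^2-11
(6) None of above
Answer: 1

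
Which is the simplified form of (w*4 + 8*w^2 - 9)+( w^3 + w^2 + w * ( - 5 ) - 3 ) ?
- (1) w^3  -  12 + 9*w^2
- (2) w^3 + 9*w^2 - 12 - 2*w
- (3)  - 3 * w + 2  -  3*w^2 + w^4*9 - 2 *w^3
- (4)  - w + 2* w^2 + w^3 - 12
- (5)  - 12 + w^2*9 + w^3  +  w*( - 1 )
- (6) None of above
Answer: 5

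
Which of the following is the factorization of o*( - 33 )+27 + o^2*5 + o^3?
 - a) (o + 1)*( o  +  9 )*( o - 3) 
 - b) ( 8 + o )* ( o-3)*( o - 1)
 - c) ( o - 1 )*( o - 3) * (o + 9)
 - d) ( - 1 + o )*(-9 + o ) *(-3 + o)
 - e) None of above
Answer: c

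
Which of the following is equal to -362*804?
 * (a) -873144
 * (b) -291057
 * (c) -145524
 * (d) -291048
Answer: d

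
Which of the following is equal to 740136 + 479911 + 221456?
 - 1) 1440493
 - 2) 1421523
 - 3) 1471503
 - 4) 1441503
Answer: 4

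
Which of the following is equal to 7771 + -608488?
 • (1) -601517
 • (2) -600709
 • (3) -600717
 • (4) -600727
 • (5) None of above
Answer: 3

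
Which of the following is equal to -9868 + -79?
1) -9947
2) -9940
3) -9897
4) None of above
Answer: 1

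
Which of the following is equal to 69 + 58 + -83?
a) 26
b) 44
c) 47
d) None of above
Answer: b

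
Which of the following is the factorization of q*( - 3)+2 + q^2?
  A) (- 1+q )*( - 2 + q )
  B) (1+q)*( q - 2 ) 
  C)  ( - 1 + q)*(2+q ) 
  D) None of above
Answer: A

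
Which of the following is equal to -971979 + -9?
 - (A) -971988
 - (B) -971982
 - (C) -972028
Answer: A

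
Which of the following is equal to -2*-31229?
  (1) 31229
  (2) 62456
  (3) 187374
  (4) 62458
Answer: 4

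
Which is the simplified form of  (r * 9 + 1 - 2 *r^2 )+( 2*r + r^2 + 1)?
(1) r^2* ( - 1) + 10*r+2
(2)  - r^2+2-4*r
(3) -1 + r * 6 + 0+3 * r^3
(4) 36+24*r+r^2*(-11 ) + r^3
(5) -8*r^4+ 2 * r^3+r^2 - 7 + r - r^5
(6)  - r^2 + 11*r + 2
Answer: 6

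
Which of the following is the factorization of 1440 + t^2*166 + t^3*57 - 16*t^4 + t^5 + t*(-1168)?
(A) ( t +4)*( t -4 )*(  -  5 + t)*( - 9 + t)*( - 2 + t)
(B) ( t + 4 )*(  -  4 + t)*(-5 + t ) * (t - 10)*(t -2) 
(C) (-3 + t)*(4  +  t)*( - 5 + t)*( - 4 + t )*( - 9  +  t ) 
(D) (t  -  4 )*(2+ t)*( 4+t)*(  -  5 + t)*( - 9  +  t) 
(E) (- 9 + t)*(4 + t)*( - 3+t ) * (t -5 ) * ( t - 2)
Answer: A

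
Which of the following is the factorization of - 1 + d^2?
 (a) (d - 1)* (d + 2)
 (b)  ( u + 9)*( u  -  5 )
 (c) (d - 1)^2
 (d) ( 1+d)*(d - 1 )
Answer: d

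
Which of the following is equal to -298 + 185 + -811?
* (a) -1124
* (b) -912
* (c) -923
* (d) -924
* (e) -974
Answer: d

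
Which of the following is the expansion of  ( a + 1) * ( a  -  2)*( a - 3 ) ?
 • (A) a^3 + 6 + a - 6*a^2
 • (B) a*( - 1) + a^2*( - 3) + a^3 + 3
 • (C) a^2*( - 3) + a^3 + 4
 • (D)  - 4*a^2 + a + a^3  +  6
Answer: D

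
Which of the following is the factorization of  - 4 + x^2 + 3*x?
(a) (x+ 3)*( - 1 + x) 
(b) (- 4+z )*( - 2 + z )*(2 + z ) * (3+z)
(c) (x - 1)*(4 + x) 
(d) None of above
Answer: c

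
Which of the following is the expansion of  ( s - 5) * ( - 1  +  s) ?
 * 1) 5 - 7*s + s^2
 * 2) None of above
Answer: 2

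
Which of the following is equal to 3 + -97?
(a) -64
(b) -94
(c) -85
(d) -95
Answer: b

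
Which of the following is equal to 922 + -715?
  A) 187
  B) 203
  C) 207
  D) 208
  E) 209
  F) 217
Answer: C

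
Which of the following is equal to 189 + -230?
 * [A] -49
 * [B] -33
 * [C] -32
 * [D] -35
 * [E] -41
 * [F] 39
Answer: E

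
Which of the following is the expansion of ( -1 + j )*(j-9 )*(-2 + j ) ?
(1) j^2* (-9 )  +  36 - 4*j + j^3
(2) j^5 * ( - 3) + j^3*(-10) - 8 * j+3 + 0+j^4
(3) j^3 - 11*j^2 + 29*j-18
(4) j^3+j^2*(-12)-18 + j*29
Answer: 4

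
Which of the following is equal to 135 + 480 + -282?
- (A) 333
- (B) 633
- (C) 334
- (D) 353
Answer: A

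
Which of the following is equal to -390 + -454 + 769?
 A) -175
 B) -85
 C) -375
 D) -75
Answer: D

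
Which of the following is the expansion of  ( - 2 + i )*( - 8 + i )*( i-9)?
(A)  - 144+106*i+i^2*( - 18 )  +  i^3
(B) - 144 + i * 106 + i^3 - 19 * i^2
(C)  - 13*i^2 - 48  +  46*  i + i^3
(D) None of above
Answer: B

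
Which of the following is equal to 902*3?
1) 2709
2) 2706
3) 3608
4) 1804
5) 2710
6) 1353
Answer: 2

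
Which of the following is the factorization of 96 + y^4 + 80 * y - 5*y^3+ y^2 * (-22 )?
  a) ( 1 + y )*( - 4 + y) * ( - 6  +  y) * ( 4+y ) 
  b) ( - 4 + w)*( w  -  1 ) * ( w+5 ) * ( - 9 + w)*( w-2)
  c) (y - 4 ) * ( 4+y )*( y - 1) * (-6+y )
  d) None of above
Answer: a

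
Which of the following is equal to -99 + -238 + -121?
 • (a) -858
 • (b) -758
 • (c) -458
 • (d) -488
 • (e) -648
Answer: c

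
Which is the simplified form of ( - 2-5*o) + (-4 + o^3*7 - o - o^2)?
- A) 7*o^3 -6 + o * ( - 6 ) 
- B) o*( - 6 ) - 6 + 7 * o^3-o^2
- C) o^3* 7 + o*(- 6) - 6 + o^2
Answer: B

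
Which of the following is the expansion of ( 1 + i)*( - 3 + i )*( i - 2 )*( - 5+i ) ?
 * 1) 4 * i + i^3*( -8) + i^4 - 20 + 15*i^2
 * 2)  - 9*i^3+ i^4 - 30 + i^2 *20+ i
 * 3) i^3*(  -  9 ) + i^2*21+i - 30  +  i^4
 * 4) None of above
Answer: 3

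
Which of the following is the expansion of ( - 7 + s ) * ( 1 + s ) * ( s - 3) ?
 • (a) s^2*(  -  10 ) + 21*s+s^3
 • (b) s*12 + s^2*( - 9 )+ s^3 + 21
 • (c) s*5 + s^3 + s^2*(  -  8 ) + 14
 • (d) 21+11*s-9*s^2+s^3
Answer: d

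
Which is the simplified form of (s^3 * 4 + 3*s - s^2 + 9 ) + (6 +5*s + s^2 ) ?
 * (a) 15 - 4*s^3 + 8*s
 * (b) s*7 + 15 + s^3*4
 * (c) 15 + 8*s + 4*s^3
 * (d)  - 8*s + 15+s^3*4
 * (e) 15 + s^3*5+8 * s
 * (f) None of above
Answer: c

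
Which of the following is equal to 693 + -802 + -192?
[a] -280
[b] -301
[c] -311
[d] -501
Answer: b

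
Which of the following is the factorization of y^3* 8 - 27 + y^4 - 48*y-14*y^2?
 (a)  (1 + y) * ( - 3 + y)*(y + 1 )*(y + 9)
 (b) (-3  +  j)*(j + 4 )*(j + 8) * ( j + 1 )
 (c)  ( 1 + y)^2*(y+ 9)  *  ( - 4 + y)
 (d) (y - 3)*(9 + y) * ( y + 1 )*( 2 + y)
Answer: a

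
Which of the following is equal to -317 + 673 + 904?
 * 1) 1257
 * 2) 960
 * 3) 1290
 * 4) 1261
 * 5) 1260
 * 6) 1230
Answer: 5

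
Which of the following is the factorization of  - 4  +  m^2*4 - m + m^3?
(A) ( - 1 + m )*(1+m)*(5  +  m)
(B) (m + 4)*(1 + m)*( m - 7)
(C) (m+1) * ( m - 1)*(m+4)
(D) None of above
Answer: C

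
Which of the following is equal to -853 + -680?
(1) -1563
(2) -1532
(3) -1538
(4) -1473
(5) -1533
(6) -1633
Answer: 5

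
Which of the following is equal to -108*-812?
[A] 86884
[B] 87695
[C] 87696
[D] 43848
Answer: C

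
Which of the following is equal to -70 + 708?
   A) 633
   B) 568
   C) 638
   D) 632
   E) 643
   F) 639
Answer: C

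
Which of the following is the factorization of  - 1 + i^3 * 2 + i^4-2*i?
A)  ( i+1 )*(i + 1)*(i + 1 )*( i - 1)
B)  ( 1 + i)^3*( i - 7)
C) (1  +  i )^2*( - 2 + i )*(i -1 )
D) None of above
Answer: A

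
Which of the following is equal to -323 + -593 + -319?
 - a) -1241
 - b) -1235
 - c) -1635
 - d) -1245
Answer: b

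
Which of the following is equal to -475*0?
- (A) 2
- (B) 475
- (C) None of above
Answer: C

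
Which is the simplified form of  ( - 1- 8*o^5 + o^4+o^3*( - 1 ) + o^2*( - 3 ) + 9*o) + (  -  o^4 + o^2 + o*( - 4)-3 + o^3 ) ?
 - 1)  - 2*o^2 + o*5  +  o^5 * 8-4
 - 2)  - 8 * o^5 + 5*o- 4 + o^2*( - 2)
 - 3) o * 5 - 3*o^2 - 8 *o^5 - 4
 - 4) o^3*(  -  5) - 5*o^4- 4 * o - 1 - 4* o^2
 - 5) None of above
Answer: 2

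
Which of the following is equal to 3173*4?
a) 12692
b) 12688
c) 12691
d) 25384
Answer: a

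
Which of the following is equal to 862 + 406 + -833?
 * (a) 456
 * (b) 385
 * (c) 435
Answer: c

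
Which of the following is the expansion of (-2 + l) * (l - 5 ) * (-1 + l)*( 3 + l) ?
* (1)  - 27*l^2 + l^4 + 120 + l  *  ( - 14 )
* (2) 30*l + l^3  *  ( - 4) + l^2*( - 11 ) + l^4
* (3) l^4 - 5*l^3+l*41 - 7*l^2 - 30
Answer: 3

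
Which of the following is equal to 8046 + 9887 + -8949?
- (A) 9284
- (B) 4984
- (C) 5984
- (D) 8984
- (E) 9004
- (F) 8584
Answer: D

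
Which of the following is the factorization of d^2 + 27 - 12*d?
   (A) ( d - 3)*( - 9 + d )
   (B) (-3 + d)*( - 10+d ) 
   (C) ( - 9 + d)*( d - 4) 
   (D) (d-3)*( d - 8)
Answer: A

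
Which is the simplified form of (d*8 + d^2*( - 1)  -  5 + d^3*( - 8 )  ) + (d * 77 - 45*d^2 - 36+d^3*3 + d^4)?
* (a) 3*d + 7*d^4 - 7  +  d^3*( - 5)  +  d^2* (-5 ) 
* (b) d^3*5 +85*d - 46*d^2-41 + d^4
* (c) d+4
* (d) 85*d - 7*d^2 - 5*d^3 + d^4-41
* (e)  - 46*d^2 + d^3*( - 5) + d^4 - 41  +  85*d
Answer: e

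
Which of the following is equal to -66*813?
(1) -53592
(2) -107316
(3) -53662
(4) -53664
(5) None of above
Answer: 5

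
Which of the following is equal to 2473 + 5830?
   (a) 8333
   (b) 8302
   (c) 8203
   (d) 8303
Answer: d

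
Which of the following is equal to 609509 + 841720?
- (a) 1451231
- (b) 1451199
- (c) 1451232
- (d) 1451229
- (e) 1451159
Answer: d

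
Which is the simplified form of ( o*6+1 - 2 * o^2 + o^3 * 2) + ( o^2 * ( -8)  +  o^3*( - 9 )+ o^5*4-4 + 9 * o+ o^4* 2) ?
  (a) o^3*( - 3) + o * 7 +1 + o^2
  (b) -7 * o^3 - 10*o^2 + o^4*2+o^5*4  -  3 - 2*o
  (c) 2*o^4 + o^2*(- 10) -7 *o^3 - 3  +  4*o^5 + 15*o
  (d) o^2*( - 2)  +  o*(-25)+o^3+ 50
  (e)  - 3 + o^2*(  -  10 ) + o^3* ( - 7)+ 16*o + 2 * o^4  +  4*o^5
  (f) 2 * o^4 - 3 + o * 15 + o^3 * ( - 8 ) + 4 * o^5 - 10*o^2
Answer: c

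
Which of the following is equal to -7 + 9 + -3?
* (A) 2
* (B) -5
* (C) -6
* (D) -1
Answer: D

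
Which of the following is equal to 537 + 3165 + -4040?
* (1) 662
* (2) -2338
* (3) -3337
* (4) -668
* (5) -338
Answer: 5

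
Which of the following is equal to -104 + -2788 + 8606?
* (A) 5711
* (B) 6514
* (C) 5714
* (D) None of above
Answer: C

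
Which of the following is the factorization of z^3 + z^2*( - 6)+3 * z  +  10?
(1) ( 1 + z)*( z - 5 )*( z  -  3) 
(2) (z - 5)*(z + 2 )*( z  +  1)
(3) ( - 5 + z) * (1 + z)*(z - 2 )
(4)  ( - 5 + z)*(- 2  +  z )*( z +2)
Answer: 3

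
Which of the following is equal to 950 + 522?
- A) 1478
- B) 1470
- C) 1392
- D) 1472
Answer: D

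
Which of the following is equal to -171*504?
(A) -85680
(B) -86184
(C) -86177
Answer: B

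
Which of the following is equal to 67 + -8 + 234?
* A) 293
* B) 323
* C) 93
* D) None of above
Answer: A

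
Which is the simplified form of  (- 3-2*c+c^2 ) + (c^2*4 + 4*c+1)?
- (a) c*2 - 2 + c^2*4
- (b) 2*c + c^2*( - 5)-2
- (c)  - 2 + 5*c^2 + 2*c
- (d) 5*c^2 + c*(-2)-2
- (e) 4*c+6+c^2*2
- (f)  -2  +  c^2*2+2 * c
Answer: c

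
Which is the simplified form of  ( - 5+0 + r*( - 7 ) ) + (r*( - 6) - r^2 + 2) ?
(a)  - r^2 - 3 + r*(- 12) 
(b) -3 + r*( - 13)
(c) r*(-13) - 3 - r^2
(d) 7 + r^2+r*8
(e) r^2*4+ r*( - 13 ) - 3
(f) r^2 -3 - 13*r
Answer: c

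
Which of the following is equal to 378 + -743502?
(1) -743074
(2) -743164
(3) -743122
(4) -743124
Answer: 4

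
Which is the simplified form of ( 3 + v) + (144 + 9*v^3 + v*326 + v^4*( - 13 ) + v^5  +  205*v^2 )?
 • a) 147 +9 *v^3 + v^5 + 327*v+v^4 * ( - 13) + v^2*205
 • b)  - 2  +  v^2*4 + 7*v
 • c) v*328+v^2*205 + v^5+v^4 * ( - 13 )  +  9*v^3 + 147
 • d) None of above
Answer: a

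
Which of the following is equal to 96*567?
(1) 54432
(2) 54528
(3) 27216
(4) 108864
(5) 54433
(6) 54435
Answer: 1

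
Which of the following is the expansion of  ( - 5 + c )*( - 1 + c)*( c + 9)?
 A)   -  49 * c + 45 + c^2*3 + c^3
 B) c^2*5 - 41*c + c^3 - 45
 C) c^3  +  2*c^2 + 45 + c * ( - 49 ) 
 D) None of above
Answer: A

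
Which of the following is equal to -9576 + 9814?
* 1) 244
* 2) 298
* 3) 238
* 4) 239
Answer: 3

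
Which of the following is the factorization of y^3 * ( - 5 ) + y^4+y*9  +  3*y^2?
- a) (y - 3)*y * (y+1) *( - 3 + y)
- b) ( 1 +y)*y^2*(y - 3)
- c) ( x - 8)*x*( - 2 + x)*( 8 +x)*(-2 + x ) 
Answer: a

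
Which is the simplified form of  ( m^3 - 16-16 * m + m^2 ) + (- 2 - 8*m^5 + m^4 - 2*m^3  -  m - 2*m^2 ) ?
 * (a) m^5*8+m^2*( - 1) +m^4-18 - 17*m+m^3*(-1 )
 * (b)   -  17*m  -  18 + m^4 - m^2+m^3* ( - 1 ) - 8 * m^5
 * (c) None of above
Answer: b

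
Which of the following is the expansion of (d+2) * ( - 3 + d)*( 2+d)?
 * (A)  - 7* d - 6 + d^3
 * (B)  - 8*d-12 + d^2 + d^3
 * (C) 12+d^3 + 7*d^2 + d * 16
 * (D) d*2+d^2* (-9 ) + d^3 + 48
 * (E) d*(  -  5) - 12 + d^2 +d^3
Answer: B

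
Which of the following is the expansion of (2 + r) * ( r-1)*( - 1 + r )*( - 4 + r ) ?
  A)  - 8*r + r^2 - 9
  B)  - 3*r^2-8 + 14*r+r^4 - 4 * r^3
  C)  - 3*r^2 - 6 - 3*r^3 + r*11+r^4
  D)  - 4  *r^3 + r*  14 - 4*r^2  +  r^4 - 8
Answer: B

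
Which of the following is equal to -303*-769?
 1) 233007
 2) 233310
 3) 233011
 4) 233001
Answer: 1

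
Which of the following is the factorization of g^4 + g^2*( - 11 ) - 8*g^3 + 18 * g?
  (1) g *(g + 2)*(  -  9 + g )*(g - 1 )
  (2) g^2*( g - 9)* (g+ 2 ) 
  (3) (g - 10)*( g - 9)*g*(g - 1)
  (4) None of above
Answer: 1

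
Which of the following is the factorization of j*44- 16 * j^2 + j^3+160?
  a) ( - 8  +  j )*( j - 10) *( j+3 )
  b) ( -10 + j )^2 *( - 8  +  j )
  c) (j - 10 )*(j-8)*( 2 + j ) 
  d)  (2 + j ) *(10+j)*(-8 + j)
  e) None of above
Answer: c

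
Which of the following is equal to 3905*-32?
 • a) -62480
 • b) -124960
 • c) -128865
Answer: b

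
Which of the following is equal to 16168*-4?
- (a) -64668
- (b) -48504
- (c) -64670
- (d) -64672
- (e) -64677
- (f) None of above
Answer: d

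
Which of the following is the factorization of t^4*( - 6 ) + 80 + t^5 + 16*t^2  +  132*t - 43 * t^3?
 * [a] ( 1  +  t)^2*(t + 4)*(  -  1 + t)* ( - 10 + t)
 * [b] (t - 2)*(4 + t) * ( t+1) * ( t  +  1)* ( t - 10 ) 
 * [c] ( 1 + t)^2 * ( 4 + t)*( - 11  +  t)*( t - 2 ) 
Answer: b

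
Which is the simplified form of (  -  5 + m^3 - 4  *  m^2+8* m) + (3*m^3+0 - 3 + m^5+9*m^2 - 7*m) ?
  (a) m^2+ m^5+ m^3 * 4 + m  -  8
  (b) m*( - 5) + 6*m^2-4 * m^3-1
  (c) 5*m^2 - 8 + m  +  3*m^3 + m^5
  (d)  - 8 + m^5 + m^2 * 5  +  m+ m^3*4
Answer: d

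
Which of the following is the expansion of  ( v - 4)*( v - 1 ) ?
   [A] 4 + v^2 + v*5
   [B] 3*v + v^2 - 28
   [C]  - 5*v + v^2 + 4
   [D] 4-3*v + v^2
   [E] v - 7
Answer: C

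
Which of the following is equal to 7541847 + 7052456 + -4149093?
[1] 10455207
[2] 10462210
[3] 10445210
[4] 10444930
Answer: 3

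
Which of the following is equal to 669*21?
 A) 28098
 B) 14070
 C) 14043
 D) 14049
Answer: D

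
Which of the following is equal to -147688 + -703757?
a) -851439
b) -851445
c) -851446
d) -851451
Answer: b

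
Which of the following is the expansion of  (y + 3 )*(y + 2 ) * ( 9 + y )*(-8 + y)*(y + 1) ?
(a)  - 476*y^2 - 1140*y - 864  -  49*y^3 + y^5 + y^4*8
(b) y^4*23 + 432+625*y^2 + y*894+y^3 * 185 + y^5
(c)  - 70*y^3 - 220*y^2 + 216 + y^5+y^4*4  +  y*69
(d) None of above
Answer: d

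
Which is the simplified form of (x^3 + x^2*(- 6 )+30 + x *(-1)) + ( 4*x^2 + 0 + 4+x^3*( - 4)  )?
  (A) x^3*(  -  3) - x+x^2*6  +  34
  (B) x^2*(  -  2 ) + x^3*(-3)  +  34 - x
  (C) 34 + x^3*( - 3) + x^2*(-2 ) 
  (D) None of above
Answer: B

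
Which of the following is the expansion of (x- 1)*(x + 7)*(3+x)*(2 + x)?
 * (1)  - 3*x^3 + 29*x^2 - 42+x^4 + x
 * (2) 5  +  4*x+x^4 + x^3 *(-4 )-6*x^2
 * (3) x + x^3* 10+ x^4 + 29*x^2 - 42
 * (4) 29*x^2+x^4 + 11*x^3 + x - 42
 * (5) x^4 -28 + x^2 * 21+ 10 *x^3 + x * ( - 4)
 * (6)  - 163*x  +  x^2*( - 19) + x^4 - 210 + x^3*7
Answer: 4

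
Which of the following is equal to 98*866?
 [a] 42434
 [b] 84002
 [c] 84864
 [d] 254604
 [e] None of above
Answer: e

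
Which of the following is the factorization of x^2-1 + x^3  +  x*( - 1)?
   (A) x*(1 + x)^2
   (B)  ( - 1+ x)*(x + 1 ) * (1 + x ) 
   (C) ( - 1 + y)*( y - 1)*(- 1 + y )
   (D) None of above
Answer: B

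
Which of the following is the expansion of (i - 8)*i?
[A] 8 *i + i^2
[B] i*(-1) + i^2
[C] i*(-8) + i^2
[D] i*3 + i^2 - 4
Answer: C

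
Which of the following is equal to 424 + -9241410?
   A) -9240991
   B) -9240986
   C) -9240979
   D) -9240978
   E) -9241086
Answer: B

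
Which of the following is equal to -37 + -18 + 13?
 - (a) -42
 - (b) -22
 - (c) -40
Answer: a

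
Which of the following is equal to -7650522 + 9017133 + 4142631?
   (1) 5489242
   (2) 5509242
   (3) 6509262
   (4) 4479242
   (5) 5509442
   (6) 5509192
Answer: 2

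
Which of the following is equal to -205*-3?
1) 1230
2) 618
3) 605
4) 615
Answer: 4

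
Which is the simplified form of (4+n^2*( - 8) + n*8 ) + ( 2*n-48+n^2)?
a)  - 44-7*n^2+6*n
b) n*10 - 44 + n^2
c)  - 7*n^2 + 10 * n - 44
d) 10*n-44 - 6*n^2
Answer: c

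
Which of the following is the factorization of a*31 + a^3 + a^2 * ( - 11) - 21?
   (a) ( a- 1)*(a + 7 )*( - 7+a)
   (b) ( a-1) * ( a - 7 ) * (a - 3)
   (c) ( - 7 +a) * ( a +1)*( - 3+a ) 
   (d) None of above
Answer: b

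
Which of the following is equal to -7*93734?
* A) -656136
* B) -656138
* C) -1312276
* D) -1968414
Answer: B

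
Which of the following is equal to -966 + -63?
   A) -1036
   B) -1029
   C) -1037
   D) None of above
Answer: B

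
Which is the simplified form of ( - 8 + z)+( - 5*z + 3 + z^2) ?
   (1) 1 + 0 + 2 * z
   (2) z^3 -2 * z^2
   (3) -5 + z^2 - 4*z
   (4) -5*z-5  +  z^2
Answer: 3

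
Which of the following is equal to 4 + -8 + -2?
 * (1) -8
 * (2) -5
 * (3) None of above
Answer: 3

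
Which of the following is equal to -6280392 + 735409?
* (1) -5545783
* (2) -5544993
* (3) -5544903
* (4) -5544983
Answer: 4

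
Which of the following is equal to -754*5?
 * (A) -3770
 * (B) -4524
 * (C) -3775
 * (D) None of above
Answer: A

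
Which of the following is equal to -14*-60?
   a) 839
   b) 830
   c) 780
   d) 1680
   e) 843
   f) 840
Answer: f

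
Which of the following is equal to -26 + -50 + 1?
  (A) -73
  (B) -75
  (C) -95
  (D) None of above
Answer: B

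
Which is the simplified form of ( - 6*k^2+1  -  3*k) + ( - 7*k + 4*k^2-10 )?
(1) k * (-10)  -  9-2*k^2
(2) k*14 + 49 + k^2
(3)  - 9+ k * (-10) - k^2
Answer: 1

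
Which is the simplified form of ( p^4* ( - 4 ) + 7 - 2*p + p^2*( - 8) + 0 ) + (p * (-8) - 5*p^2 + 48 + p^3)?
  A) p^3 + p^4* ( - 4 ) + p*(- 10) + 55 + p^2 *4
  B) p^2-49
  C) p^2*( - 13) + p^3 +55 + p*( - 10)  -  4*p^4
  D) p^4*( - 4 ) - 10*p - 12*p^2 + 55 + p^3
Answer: C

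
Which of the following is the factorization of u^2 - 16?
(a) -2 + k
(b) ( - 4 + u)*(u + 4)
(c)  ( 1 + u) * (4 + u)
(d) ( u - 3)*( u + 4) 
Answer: b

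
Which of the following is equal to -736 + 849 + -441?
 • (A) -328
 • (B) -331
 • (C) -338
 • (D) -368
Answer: A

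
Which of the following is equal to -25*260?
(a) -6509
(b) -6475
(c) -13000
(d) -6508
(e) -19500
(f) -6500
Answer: f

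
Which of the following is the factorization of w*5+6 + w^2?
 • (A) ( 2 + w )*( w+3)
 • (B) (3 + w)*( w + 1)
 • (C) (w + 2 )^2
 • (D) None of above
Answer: A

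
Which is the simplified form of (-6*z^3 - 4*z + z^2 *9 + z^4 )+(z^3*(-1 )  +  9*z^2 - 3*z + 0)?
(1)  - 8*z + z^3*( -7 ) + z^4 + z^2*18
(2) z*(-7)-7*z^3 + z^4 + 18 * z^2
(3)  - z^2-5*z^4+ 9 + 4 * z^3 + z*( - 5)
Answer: 2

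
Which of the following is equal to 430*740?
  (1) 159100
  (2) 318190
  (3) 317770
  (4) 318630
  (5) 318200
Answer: 5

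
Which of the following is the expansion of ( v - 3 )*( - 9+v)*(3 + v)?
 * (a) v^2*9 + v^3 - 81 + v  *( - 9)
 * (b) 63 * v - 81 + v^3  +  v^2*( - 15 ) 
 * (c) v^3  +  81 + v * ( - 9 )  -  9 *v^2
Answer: c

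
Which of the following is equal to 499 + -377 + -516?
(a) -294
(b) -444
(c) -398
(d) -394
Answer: d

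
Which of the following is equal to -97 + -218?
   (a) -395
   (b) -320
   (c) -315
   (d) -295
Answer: c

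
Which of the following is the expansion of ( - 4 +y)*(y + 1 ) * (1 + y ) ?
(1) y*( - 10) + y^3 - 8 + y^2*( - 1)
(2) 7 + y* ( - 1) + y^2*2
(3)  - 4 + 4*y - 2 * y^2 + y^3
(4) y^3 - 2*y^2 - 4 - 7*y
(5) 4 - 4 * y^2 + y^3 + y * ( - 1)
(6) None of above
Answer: 4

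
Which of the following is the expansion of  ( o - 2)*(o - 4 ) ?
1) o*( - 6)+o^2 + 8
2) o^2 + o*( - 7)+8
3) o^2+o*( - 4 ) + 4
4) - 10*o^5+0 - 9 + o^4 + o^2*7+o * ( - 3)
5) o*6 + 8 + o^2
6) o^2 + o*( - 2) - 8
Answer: 1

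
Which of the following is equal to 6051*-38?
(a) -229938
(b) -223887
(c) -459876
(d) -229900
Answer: a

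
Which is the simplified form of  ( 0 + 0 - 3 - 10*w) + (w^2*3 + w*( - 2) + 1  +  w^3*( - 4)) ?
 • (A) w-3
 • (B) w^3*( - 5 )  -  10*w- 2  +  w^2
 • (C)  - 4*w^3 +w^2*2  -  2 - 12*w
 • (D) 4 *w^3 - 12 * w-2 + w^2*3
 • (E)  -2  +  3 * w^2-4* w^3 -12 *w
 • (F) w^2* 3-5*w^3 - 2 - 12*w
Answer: E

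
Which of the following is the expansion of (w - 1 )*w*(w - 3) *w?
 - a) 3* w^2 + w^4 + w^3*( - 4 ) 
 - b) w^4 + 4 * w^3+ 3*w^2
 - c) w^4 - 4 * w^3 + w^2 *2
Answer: a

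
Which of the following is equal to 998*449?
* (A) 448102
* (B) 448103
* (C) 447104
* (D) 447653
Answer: A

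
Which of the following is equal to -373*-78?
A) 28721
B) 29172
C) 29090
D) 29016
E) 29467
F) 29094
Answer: F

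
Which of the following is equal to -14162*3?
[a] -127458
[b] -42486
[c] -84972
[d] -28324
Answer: b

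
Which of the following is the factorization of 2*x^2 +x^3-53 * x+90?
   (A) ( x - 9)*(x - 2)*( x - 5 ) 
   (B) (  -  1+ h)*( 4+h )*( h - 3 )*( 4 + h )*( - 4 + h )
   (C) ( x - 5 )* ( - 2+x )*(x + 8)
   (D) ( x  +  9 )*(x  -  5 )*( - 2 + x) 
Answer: D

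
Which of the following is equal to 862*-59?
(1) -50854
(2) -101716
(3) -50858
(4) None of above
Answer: 3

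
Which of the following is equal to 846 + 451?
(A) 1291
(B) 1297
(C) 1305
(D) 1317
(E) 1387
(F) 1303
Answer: B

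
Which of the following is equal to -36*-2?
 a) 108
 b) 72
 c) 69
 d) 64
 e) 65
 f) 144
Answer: b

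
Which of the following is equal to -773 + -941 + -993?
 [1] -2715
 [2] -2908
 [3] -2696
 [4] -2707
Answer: 4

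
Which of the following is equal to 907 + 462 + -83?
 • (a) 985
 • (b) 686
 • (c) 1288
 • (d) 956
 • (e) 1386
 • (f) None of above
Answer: f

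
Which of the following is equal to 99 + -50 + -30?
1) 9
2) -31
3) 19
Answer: 3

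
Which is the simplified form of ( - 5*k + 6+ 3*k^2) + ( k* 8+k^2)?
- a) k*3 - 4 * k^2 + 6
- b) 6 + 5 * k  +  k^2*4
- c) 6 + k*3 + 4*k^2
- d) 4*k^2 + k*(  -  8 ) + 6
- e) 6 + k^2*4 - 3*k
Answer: c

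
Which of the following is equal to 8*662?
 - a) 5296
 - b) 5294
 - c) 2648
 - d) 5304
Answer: a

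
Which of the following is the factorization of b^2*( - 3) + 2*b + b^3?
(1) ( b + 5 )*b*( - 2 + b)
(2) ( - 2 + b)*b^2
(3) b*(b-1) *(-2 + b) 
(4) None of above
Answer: 3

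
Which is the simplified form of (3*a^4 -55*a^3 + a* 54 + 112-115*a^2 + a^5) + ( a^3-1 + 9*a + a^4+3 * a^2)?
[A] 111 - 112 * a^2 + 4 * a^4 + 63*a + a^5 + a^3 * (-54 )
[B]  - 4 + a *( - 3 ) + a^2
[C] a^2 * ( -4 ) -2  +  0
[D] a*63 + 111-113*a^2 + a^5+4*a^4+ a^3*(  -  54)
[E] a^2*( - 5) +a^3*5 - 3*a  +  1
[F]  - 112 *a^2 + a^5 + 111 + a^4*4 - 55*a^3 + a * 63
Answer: A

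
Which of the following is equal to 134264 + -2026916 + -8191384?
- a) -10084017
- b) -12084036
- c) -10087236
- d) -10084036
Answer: d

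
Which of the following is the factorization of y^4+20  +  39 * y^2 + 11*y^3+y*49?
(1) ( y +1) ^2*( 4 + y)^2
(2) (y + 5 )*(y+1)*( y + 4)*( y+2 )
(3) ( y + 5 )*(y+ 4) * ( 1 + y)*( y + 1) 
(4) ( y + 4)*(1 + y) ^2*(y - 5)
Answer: 3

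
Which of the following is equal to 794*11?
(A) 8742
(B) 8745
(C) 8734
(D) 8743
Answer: C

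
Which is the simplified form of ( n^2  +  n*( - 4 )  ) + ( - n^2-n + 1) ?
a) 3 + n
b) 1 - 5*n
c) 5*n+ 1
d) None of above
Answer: b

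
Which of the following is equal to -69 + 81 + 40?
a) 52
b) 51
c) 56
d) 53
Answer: a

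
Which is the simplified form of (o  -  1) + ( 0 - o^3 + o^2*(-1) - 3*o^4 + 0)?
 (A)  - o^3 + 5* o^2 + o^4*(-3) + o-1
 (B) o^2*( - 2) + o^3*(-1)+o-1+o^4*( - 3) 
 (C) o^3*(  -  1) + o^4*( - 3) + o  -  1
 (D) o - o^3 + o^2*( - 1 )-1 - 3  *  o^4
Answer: D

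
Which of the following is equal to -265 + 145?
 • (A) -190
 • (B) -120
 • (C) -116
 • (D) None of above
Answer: B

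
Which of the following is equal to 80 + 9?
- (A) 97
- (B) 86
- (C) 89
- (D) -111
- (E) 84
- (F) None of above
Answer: C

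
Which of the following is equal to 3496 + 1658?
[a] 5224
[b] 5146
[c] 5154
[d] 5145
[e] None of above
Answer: c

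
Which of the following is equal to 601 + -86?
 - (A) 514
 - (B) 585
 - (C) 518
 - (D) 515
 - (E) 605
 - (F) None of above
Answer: D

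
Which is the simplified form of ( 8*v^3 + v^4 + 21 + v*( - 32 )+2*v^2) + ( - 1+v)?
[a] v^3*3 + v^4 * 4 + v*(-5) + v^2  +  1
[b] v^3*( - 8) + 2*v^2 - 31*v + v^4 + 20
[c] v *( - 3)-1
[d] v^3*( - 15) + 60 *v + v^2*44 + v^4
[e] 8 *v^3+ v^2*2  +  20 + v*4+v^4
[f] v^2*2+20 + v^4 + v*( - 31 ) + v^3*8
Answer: f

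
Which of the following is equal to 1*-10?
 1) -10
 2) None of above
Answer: 1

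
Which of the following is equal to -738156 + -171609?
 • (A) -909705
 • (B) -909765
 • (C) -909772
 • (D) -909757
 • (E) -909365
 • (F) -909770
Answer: B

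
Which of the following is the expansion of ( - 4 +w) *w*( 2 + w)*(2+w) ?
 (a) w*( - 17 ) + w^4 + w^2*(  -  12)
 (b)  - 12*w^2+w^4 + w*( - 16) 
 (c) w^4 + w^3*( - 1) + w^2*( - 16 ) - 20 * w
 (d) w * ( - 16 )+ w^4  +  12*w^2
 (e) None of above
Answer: b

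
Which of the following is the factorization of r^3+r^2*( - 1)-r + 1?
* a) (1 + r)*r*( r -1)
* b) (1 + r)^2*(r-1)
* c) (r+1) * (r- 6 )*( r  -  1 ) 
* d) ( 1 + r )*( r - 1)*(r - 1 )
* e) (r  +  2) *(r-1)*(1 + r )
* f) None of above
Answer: d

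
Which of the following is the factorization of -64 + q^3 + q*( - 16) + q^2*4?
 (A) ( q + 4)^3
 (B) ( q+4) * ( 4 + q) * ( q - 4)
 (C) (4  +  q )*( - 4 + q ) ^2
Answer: B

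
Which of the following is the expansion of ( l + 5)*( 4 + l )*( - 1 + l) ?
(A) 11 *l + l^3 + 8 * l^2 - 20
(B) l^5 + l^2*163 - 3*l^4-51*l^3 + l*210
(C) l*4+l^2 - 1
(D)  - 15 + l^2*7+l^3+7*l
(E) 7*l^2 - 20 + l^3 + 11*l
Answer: A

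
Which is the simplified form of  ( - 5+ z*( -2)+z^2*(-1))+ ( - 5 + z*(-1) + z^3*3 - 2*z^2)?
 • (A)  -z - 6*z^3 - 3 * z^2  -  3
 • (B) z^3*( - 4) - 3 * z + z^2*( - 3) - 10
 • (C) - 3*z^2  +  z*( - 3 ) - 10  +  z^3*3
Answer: C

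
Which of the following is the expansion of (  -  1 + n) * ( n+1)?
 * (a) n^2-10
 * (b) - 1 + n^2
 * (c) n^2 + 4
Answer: b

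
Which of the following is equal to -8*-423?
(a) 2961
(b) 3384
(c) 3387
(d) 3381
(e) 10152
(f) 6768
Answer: b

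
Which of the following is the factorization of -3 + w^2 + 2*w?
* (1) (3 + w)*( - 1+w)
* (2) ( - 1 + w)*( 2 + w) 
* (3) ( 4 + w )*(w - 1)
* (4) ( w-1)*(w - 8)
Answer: 1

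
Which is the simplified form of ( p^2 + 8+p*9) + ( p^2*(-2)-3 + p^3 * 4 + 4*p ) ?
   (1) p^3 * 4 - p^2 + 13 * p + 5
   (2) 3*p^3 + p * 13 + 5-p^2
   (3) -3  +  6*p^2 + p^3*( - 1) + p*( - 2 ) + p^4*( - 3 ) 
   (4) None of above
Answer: 1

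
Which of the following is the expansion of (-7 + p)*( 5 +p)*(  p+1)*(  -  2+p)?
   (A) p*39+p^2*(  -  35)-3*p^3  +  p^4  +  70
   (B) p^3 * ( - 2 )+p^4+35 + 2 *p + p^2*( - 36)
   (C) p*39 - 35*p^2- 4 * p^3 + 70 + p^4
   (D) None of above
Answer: A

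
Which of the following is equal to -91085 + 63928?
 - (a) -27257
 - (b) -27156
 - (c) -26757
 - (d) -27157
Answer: d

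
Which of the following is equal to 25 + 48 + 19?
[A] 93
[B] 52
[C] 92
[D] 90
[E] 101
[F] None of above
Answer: C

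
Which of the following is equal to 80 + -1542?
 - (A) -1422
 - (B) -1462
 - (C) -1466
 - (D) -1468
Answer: B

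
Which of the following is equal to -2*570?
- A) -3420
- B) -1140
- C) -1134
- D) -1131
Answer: B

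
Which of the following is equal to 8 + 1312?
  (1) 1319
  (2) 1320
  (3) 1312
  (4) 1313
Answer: 2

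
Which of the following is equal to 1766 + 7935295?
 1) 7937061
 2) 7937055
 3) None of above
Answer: 1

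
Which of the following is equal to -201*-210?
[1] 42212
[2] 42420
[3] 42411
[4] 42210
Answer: 4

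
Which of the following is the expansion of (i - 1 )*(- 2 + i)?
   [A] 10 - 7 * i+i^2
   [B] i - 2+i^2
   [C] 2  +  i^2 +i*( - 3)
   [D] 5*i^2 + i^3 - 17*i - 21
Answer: C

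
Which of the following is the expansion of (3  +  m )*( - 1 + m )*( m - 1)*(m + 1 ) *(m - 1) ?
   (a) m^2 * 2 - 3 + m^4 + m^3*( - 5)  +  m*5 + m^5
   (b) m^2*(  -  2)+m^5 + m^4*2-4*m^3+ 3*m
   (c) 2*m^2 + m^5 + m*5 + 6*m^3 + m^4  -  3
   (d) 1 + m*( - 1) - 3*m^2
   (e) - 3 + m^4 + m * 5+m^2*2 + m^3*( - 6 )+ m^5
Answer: e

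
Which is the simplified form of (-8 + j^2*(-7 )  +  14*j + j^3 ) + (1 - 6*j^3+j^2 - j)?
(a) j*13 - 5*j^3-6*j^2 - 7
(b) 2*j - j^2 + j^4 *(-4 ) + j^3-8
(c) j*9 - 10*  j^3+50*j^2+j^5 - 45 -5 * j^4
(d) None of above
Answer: a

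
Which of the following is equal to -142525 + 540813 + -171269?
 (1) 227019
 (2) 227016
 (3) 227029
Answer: 1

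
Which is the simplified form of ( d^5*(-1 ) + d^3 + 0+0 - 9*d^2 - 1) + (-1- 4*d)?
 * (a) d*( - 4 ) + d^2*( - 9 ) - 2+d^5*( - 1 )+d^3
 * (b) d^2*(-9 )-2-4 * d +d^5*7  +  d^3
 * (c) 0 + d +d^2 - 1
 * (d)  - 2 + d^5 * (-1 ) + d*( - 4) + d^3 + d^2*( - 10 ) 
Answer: a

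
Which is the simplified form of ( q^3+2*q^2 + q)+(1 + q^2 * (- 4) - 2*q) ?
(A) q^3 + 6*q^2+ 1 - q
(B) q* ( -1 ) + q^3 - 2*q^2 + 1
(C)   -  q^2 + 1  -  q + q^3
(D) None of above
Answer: B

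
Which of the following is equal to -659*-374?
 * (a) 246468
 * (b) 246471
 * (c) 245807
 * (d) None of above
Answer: d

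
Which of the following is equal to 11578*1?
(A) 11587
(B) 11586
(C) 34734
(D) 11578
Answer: D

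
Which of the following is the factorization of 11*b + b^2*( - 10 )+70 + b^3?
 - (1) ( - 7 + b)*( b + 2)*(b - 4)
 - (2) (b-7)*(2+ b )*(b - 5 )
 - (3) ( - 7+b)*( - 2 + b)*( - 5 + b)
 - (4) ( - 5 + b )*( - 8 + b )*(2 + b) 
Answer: 2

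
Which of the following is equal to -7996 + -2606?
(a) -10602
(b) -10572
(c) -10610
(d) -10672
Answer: a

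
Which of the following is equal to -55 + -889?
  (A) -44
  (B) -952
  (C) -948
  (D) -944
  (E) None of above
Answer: D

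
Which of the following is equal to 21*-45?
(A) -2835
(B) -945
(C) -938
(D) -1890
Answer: B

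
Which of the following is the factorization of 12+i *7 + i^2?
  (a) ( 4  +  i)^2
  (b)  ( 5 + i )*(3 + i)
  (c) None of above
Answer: c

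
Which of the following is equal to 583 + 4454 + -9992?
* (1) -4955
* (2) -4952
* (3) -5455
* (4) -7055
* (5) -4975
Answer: 1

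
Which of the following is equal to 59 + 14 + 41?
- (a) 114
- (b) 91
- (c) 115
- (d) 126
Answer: a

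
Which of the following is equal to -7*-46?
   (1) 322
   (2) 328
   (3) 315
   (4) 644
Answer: 1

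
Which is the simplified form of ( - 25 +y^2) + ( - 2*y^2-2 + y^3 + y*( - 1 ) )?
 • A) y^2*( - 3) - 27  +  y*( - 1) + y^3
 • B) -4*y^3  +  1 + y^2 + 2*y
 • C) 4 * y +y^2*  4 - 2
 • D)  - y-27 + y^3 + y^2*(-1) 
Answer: D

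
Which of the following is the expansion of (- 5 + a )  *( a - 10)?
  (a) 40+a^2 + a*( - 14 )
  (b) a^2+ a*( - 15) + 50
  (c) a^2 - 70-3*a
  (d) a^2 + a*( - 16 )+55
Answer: b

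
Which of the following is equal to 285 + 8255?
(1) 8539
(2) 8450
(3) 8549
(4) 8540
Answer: 4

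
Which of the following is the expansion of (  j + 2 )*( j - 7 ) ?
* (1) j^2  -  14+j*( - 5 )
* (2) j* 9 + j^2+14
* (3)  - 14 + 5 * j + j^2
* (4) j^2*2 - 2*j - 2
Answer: 1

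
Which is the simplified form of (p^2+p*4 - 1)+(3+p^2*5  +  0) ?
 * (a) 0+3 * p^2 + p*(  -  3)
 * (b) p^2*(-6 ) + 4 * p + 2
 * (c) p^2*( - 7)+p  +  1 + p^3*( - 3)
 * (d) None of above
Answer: d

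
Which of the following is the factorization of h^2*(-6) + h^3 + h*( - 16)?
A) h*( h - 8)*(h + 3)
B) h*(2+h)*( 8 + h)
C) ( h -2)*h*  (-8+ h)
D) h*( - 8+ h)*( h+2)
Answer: D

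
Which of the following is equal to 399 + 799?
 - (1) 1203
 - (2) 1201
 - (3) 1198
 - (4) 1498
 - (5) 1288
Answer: 3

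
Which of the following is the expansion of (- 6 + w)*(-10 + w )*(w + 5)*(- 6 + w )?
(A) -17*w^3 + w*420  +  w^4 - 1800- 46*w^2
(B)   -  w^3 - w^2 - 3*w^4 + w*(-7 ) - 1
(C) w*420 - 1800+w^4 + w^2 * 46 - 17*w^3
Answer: C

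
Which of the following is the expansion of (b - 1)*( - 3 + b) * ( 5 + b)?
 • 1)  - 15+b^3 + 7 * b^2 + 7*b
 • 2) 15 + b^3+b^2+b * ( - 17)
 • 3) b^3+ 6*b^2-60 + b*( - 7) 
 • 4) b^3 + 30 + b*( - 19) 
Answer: 2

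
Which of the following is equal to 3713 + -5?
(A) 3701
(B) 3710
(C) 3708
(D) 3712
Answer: C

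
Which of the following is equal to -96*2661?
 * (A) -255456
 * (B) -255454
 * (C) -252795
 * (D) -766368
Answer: A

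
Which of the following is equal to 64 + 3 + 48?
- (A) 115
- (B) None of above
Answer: A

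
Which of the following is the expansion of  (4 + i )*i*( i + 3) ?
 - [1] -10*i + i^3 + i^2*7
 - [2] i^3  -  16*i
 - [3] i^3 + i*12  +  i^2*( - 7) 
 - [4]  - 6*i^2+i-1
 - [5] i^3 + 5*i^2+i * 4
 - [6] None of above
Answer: 6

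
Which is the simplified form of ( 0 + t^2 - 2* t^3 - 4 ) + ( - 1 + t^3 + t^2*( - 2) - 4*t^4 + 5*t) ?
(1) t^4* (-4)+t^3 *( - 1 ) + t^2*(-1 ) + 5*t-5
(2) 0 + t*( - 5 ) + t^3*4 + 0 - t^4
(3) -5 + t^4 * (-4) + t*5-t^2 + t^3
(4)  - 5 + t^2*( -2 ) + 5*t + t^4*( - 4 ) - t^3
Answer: 1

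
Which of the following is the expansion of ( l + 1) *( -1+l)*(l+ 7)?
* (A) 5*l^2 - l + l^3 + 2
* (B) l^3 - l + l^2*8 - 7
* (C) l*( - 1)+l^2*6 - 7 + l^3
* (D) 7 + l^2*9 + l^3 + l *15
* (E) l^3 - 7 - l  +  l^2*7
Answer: E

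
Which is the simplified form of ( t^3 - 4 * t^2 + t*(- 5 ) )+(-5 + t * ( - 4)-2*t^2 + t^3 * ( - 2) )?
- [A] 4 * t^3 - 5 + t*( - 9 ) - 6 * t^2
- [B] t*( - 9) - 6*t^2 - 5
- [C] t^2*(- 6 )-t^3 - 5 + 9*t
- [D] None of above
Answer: D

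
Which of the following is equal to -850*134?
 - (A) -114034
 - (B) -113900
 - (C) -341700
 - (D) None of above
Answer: B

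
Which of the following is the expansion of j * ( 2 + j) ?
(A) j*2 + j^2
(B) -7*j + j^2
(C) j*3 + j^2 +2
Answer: A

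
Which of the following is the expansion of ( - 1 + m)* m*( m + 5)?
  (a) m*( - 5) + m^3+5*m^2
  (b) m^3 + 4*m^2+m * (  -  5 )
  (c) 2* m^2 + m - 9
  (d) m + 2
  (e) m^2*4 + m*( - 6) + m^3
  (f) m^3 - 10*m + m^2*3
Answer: b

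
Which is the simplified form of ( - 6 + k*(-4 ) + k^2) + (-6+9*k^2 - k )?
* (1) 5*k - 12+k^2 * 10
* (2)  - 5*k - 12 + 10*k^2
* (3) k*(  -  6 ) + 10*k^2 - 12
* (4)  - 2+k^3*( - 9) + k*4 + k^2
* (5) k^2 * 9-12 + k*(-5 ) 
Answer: 2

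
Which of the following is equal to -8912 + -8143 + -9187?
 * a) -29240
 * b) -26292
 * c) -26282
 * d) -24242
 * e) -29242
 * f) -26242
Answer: f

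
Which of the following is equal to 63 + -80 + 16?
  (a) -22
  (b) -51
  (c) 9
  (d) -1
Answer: d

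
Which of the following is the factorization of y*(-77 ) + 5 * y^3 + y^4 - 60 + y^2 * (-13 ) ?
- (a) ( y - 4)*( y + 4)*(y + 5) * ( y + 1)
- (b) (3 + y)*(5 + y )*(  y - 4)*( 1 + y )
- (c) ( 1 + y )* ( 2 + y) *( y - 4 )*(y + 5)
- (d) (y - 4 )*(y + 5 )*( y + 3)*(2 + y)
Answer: b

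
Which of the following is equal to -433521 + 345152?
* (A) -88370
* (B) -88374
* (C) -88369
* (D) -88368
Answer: C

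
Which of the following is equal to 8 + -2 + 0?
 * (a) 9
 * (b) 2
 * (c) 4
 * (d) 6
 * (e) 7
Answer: d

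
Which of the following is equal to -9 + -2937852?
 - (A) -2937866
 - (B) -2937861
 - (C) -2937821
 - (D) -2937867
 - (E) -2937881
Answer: B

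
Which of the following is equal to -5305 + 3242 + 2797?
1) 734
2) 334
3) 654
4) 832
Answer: 1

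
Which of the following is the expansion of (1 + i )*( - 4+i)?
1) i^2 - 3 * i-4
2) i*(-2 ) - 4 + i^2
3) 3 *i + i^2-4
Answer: 1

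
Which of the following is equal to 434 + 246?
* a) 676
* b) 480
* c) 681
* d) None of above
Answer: d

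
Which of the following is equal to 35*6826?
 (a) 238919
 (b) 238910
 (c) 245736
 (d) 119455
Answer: b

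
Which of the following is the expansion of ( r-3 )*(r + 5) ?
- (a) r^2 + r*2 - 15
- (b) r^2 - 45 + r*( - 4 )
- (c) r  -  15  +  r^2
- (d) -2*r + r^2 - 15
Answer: a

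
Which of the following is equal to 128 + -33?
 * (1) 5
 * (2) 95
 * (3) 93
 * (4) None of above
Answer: 2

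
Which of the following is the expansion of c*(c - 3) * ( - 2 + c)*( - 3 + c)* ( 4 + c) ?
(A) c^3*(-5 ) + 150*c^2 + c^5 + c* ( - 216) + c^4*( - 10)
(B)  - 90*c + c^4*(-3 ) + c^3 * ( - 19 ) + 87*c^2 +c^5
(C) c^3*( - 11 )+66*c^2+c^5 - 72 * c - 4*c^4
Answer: C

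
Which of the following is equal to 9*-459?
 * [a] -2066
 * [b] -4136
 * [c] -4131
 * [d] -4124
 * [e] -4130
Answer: c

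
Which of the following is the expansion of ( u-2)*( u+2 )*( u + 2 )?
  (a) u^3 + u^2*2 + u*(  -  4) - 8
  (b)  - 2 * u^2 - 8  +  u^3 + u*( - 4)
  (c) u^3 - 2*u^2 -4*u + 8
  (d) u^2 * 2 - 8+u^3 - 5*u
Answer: a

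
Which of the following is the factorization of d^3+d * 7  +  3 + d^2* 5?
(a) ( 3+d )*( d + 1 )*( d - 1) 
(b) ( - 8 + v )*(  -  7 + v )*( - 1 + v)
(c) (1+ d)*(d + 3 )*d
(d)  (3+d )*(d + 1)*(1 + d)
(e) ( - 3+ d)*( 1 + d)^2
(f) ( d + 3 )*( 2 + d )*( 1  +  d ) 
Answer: d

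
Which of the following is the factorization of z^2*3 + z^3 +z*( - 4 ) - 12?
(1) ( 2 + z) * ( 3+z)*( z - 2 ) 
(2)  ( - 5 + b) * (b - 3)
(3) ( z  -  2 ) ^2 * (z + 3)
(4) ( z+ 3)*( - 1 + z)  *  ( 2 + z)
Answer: 1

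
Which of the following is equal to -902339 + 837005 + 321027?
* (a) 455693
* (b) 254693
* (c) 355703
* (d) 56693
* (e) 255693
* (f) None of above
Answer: e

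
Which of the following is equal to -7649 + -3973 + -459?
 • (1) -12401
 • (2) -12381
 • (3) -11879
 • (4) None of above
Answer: 4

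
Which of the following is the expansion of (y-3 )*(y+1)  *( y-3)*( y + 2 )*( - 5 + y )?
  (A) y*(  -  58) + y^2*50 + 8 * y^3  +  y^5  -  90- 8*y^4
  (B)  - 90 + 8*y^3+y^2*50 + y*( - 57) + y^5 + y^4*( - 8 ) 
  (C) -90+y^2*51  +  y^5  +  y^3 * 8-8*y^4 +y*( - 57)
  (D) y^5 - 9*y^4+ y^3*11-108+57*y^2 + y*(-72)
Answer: B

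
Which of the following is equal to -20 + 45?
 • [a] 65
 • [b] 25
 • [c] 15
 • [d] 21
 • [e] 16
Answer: b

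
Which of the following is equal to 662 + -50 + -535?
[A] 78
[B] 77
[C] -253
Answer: B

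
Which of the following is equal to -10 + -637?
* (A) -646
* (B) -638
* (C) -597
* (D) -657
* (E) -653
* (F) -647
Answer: F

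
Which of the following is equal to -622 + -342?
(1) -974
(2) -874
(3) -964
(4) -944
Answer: 3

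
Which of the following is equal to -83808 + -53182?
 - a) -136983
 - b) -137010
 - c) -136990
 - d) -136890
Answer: c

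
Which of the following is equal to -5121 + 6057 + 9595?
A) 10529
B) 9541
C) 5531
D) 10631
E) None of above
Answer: E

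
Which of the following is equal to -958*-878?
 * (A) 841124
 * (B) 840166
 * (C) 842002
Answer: A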